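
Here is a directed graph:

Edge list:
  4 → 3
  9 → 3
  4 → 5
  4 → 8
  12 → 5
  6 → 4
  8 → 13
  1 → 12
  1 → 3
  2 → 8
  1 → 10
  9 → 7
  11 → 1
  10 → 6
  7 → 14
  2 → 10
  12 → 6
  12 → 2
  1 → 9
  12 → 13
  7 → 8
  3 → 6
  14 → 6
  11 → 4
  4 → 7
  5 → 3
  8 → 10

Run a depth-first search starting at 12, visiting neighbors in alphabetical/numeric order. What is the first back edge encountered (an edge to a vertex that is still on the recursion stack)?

3->6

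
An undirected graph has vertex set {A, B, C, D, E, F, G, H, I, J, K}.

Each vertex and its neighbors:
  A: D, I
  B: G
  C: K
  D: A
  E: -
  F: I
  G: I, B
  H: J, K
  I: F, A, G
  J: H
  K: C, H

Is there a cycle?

DFS, tracking each vertex's parent; an edge to a visited non-parent vertex closes a cycle.
Start from F:
visit F (parent –)
  visit I (parent F)
    I–F: parent, skip
    visit A (parent I)
      visit D (parent A)
        D–A: parent, skip
      A–I: parent, skip
    visit G (parent I)
      G–I: parent, skip
      visit B (parent G)
        B–G: parent, skip
visit C (parent –)
  visit K (parent C)
    K–C: parent, skip
    visit H (parent K)
      visit J (parent H)
        J–H: parent, skip
      H–K: parent, skip
visit E (parent –)
No non-parent visited neighbor found — the graph is a forest.

No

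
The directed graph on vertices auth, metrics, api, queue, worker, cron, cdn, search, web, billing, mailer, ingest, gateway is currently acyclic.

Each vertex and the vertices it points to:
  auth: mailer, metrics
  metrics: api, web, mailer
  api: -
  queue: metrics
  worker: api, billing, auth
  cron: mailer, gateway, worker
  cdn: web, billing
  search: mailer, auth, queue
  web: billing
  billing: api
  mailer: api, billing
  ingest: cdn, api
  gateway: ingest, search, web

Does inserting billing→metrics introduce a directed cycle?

Adding billing→metrics creates a cycle iff metrics can already reach billing.
Path from metrics: metrics → web → billing.
So metrics → … → billing → metrics is a cycle.

Yes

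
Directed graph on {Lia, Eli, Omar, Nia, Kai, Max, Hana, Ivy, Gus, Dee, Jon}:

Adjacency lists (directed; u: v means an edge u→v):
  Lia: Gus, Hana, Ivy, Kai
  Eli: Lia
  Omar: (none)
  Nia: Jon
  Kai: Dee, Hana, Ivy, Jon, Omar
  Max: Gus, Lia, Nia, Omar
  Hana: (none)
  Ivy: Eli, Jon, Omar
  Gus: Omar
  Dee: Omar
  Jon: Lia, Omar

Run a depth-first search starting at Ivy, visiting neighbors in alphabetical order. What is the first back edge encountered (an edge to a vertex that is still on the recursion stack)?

Lia->Ivy

DFS from Ivy (visiting neighbors in alphabetical order); mark gray on enter, black on exit:
Ivy gray
  Eli gray
    Lia gray
      Gus gray
        Omar gray
        Omar black
      Gus black
      Hana gray
      Hana black
      Lia→Ivy: Ivy is gray → back edge
First back edge: Lia → Ivy.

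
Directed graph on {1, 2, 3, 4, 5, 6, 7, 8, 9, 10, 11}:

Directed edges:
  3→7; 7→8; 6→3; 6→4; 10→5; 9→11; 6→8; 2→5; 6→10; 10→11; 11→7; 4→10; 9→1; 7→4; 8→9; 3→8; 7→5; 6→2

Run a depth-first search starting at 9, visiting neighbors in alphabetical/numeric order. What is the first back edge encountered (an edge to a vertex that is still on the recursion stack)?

10->11

DFS from 9 (visiting neighbors in alphabetical/numeric order); mark gray on enter, black on exit:
9 gray
  1 gray
  1 black
  11 gray
    7 gray
      4 gray
        10 gray
          5 gray
          5 black
          10→11: 11 is gray → back edge
First back edge: 10 → 11.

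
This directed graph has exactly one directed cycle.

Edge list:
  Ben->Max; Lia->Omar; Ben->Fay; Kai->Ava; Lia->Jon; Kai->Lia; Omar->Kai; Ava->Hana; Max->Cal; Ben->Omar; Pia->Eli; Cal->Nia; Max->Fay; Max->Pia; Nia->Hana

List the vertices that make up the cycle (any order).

Kai, Lia, Omar

DFS with gray/black marking from Omar:
Omar gray
  Kai gray
    Ava gray
      Hana gray
      Hana black
    Ava black
    Lia gray
      Jon gray
      Jon black
      Lia→Omar: Omar is gray → back edge
Back edge closes the cycle Omar → Kai → Lia → Omar; its vertices are {Kai, Lia, Omar}.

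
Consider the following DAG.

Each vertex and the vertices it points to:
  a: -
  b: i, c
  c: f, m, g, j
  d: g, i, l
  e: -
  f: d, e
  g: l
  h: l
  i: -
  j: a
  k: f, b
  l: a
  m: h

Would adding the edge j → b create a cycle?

Yes

Adding j→b creates a cycle iff b can already reach j.
Path from b: b → c → j.
So b → … → j → b is a cycle.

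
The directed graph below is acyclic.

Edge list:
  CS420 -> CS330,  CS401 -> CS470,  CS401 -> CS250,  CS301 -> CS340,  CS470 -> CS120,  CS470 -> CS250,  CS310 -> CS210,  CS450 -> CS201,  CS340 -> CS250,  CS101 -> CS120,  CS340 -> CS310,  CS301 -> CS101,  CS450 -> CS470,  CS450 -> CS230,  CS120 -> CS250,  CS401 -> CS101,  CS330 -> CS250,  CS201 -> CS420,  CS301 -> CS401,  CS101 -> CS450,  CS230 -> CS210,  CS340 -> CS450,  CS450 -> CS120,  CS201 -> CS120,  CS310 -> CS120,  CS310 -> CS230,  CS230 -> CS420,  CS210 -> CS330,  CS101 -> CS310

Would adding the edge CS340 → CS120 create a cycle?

No

Adding CS340→CS120 creates a cycle iff CS120 can already reach CS340.
Explore from CS120: no path reaches CS340. The graph stays acyclic.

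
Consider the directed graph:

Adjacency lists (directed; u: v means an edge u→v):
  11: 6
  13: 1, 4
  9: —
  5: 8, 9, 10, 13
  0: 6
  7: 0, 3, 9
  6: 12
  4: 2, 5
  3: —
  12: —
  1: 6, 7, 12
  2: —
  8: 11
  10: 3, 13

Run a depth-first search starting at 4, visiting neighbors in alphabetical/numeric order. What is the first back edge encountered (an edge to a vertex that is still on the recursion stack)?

DFS from 4 (visiting neighbors in alphabetical/numeric order); mark gray on enter, black on exit:
4 gray
  2 gray
  2 black
  5 gray
    8 gray
      11 gray
        6 gray
          12 gray
          12 black
        6 black
      11 black
    8 black
    9 gray
    9 black
    10 gray
      3 gray
      3 black
      13 gray
        1 gray
          1→6: 6 black — skip
          7 gray
            0 gray
              0→6: 6 black — skip
            0 black
            7→3: 3 black — skip
            7→9: 9 black — skip
          7 black
          1→12: 12 black — skip
        1 black
        13→4: 4 is gray → back edge
First back edge: 13 → 4.

13→4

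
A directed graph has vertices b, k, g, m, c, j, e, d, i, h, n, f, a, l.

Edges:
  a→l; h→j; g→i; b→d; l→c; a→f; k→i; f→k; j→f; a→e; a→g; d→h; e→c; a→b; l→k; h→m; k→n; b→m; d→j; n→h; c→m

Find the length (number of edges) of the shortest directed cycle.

For each vertex v, BFS finds the shortest path from v back to v.
The shortest such closed walk is f → k → n → h → j → f, length 5.

5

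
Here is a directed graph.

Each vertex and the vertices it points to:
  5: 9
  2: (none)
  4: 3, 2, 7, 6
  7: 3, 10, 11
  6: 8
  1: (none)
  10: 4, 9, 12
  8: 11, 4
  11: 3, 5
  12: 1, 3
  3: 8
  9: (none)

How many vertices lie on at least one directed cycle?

8

A vertex is on a directed cycle iff it belongs to a strongly connected component of size ≥ 2 (or has a self-loop).
The vertices on cycles are {3, 4, 6, 7, 8, 10, 11, 12} — 8 in total.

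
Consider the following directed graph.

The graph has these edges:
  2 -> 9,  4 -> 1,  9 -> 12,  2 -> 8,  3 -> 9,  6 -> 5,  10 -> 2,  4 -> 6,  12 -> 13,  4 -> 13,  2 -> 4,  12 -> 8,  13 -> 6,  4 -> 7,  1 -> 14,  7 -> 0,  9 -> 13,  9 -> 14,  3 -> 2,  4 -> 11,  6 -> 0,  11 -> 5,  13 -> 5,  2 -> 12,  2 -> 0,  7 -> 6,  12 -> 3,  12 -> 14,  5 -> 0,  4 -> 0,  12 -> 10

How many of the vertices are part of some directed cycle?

A vertex is on a directed cycle iff it belongs to a strongly connected component of size ≥ 2 (or has a self-loop).
The vertices on cycles are {2, 3, 9, 10, 12} — 5 in total.

5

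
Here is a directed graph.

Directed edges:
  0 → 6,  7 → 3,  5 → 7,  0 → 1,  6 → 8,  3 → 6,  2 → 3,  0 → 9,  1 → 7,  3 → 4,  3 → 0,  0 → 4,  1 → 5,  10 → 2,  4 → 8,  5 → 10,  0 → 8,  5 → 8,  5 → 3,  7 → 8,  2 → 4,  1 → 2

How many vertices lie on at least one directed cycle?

7

A vertex is on a directed cycle iff it belongs to a strongly connected component of size ≥ 2 (or has a self-loop).
The vertices on cycles are {0, 1, 2, 3, 5, 7, 10} — 7 in total.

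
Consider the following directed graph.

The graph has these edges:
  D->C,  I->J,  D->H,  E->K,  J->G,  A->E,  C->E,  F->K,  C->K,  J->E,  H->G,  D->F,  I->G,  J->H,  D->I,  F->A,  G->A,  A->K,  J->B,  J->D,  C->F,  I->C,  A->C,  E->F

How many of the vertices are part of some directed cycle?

7

A vertex is on a directed cycle iff it belongs to a strongly connected component of size ≥ 2 (or has a self-loop).
The vertices on cycles are {A, C, D, E, F, I, J} — 7 in total.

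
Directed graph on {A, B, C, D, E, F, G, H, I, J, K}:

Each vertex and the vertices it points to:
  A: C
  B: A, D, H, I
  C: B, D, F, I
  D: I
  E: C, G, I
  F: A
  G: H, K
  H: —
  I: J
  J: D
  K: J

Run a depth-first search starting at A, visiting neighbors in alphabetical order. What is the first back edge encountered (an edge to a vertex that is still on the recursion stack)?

DFS from A (visiting neighbors in alphabetical order); mark gray on enter, black on exit:
A gray
  C gray
    B gray
      B→A: A is gray → back edge
First back edge: B → A.

B->A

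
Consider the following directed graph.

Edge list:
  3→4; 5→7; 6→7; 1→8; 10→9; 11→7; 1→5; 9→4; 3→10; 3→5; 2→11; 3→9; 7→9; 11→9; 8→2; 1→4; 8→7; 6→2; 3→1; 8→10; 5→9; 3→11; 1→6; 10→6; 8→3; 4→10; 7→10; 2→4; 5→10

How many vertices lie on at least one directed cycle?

10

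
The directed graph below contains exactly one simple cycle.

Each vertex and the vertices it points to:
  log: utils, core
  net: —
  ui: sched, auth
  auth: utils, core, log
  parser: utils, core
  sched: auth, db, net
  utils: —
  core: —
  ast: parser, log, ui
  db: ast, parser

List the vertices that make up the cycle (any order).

DFS with gray/black marking from db:
db gray
  ast gray
    parser gray
      utils gray
      utils black
      core gray
      core black
    parser black
    log gray
      log→utils: utils black — skip
      log→core: core black — skip
    log black
    ui gray
      sched gray
        auth gray
          auth→utils: utils black — skip
          auth→core: core black — skip
          auth→log: log black — skip
        auth black
        sched→db: db is gray → back edge
Back edge closes the cycle db → ast → ui → sched → db; its vertices are {db, ui, ast, sched}.

db, ui, ast, sched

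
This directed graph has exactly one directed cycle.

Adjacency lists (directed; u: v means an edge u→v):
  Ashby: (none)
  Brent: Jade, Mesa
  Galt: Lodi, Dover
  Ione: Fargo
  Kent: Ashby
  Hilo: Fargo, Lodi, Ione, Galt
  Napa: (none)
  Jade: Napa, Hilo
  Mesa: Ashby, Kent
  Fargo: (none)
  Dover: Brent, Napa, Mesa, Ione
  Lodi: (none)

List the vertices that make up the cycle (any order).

Galt, Hilo, Jade, Brent, Dover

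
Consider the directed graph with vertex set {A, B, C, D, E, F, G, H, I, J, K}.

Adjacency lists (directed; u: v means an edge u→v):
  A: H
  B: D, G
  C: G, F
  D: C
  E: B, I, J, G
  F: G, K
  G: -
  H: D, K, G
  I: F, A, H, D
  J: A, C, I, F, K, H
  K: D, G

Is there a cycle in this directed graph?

Yes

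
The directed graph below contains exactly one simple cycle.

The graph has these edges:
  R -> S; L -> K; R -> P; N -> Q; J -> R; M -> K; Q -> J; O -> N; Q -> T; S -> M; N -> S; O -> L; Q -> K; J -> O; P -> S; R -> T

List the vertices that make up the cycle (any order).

DFS with gray/black marking from J:
J gray
  R gray
    T gray
    T black
    S gray
      M gray
        K gray
        K black
      M black
    S black
    P gray
      P→S: S black — skip
    P black
  R black
  O gray
    N gray
      N→S: S black — skip
      Q gray
        Q→T: T black — skip
        Q→J: J is gray → back edge
Back edge closes the cycle J → O → N → Q → J; its vertices are {J, N, O, Q}.

J, N, O, Q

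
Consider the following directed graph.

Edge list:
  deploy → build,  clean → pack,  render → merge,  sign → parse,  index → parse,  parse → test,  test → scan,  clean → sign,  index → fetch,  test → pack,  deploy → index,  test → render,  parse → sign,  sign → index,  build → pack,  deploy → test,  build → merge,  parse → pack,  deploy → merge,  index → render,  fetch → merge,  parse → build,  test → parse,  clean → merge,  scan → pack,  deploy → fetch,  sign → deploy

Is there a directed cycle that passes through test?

Yes

test is on a cycle iff test can reach itself via ≥1 edge.
test → parse → test — yes.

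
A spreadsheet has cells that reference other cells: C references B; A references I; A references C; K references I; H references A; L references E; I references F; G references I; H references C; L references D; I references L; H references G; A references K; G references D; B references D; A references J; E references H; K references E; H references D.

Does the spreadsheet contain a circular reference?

Yes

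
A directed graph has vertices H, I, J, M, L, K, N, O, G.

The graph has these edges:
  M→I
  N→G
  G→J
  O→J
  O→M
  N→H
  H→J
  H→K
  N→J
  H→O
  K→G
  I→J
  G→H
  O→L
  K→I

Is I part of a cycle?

No

I lies on a cycle iff there is a path from I back to itself.
Exploring from I, it never reaches itself; equivalently, its strongly connected component is a singleton.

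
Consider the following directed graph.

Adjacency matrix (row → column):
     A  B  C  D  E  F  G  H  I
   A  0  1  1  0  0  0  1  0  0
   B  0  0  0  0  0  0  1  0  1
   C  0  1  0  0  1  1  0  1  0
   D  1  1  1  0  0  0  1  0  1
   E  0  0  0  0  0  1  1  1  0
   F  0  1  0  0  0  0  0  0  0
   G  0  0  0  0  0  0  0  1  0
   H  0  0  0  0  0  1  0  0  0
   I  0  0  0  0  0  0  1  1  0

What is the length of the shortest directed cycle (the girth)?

4

For each vertex v, BFS finds the shortest path from v back to v.
The shortest such closed walk is H → F → B → I → H, length 4.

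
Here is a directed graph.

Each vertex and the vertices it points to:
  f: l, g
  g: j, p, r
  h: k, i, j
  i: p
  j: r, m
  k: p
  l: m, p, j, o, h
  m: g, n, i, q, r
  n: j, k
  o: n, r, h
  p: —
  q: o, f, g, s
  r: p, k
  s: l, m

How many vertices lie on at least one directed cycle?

10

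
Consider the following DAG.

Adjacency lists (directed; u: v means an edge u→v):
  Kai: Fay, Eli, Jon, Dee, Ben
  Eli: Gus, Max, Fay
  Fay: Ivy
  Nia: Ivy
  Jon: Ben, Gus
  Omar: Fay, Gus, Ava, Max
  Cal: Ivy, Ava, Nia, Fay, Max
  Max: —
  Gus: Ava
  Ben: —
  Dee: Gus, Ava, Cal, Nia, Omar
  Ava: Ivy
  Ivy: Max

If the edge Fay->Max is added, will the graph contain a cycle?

Adding Fay→Max creates a cycle iff Max can already reach Fay.
Explore from Max: no path reaches Fay. The graph stays acyclic.

No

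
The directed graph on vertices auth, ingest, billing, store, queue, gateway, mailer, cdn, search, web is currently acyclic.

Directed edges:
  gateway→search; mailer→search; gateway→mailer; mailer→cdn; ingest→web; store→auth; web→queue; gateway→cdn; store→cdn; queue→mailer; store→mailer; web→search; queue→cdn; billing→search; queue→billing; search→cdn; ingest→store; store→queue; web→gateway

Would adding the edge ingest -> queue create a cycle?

No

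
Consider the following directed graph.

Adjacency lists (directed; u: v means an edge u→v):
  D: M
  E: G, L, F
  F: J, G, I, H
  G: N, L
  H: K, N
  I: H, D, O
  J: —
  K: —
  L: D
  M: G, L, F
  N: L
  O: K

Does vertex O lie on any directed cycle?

O lies on a cycle iff there is a path from O back to itself.
Exploring from O, it never reaches itself; equivalently, its strongly connected component is a singleton.

No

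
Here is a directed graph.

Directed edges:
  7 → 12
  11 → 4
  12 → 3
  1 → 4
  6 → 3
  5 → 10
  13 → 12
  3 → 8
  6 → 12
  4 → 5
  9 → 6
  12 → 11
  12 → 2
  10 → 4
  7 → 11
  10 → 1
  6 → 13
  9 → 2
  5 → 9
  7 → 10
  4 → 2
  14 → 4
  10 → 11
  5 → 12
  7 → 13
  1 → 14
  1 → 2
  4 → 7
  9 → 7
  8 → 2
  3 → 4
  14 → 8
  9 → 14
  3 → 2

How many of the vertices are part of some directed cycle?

12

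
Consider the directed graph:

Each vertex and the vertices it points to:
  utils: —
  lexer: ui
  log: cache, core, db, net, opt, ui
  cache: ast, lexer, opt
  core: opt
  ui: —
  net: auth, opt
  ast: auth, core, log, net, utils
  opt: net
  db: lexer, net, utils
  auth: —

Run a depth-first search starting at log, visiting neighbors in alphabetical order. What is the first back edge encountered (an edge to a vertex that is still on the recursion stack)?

net->opt

DFS from log (visiting neighbors in alphabetical order); mark gray on enter, black on exit:
log gray
  cache gray
    ast gray
      auth gray
      auth black
      core gray
        opt gray
          net gray
            net→auth: auth black — skip
            net→opt: opt is gray → back edge
First back edge: net → opt.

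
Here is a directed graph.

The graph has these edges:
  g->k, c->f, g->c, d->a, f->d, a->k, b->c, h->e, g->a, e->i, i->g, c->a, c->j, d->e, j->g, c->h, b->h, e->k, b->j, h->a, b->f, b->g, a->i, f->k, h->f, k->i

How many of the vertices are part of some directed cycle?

A vertex is on a directed cycle iff it belongs to a strongly connected component of size ≥ 2 (or has a self-loop).
The vertices on cycles are {a, c, d, e, f, g, h, i, j, k} — 10 in total.

10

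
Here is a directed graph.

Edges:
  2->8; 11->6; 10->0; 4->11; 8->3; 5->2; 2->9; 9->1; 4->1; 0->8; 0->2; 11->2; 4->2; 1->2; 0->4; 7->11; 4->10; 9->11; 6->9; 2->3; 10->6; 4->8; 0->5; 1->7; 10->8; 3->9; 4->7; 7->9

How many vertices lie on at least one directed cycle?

A vertex is on a directed cycle iff it belongs to a strongly connected component of size ≥ 2 (or has a self-loop).
The vertices on cycles are {0, 1, 2, 3, 4, 6, 7, 8, 9, 10, 11} — 11 in total.

11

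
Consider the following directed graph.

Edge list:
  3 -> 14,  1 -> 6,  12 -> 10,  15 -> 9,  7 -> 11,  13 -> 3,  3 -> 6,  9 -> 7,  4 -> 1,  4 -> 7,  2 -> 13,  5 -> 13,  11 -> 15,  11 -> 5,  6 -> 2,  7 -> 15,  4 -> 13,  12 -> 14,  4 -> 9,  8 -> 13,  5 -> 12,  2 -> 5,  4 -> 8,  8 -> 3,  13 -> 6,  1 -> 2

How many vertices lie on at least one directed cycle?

9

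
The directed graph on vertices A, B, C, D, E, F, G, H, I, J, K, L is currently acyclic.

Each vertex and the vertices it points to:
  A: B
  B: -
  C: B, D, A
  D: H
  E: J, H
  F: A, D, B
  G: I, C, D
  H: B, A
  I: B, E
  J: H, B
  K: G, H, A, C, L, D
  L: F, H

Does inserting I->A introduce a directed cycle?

No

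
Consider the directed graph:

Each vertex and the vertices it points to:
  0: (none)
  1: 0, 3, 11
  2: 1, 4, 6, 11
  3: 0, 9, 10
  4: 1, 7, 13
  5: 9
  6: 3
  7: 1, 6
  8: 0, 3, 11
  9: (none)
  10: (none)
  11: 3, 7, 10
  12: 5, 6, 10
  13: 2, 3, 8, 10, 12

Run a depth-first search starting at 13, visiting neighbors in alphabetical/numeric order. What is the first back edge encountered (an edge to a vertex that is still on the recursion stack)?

DFS from 13 (visiting neighbors in alphabetical/numeric order); mark gray on enter, black on exit:
13 gray
  2 gray
    1 gray
      0 gray
      0 black
      3 gray
        3→0: 0 black — skip
        9 gray
        9 black
        10 gray
        10 black
      3 black
      11 gray
        11→3: 3 black — skip
        7 gray
          7→1: 1 is gray → back edge
First back edge: 7 → 1.

7→1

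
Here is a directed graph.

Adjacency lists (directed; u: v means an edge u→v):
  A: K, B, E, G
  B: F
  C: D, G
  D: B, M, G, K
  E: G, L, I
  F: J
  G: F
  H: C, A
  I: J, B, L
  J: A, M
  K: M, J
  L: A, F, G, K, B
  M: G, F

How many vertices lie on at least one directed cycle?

10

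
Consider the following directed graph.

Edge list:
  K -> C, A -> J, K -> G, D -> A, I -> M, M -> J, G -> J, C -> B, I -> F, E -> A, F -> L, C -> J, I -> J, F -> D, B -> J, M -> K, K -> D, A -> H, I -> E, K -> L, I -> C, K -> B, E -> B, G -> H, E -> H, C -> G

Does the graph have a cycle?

No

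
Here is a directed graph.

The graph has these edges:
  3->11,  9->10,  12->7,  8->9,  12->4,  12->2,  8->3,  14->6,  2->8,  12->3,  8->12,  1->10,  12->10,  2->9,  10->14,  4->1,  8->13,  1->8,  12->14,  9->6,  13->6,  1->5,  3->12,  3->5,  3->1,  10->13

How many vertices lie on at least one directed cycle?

6

A vertex is on a directed cycle iff it belongs to a strongly connected component of size ≥ 2 (or has a self-loop).
The vertices on cycles are {1, 2, 3, 4, 8, 12} — 6 in total.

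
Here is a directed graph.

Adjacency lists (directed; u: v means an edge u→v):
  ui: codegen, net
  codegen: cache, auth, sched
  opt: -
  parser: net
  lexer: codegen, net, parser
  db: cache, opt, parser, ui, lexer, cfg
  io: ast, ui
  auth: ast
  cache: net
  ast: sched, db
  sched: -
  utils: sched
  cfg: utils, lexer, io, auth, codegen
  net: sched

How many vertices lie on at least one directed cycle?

A vertex is on a directed cycle iff it belongs to a strongly connected component of size ≥ 2 (or has a self-loop).
The vertices on cycles are {db, io, ui, ast, cfg, auth, lexer, codegen} — 8 in total.

8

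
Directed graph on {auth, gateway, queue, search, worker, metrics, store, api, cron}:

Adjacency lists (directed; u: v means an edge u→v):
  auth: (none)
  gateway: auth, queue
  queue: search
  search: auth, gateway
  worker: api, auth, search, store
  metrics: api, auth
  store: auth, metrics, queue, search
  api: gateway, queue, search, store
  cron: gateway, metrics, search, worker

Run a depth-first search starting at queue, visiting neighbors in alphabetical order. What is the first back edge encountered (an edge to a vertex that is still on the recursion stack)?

gateway->queue

DFS from queue (visiting neighbors in alphabetical order); mark gray on enter, black on exit:
queue gray
  search gray
    auth gray
    auth black
    gateway gray
      gateway→auth: auth black — skip
      gateway→queue: queue is gray → back edge
First back edge: gateway → queue.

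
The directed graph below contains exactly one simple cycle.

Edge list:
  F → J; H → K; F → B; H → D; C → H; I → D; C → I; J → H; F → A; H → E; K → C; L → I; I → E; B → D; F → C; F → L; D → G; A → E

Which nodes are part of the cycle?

C, H, K

DFS with gray/black marking from C:
C gray
  I gray
    D gray
      G gray
      G black
    D black
    E gray
    E black
  I black
  H gray
    H→E: E black — skip
    K gray
      K→C: C is gray → back edge
Back edge closes the cycle C → H → K → C; its vertices are {C, H, K}.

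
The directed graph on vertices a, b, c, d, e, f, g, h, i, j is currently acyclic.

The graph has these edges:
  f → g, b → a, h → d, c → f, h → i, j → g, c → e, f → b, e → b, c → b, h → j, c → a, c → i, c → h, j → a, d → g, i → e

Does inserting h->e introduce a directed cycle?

No

Adding h→e creates a cycle iff e can already reach h.
Explore from e: no path reaches h. The graph stays acyclic.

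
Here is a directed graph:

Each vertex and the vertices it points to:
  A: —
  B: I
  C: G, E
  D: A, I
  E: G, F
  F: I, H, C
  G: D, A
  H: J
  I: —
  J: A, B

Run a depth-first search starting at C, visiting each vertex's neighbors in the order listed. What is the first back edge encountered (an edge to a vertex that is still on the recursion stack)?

F->C

DFS from C (visiting each vertex's neighbors in the order listed); mark gray on enter, black on exit:
C gray
  G gray
    D gray
      A gray
      A black
      I gray
      I black
    D black
    G→A: A black — skip
  G black
  E gray
    E→G: G black — skip
    F gray
      F→I: I black — skip
      H gray
        J gray
          J→A: A black — skip
          B gray
            B→I: I black — skip
          B black
        J black
      H black
      F→C: C is gray → back edge
First back edge: F → C.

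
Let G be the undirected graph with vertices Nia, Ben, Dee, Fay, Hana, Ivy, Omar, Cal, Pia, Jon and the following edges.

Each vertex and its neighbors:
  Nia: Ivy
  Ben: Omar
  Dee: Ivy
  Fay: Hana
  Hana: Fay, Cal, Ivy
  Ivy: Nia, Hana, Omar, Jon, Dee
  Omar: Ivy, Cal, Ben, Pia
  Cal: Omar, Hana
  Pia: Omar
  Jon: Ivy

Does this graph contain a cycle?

Yes

DFS, tracking each vertex's parent; an edge to a visited non-parent vertex closes a cycle.
Start from Ben:
visit Ben (parent –)
  visit Omar (parent Ben)
    visit Ivy (parent Omar)
      visit Nia (parent Ivy)
        Nia–Ivy: parent, skip
      visit Hana (parent Ivy)
        visit Fay (parent Hana)
          Fay–Hana: parent, skip
        visit Cal (parent Hana)
          Cal–Omar: Omar visited and ≠ parent → cycle
Cycle: Omar – Ivy – Hana – Cal – Omar.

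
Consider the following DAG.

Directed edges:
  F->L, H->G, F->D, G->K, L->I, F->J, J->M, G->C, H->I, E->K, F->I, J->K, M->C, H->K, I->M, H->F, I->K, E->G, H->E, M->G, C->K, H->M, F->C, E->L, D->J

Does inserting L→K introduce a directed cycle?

No

Adding L→K creates a cycle iff K can already reach L.
Explore from K: no path reaches L. The graph stays acyclic.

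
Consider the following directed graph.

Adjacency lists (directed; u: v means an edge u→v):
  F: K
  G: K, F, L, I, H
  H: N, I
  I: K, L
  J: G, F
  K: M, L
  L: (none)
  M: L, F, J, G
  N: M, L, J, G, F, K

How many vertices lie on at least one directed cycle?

8

A vertex is on a directed cycle iff it belongs to a strongly connected component of size ≥ 2 (or has a self-loop).
The vertices on cycles are {F, G, H, I, J, K, M, N} — 8 in total.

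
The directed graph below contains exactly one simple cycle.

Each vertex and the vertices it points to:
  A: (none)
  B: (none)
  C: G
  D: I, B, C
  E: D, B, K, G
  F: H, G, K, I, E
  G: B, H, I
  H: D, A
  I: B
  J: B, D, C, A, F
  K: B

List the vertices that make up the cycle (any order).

DFS with gray/black marking from H:
H gray
  D gray
    I gray
      B gray
      B black
    I black
    D→B: B black — skip
    C gray
      G gray
        G→B: B black — skip
        G→H: H is gray → back edge
Back edge closes the cycle H → D → C → G → H; its vertices are {C, D, G, H}.

C, D, G, H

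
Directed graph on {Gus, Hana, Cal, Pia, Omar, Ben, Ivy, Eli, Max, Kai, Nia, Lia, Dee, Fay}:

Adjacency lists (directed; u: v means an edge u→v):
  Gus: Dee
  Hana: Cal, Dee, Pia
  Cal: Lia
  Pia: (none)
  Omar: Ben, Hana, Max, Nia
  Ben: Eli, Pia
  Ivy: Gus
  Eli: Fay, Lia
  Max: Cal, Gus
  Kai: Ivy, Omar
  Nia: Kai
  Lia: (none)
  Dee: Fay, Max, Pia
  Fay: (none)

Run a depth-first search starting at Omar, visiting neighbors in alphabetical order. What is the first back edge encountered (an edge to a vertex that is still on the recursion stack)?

DFS from Omar (visiting neighbors in alphabetical order); mark gray on enter, black on exit:
Omar gray
  Ben gray
    Eli gray
      Fay gray
      Fay black
      Lia gray
      Lia black
    Eli black
    Pia gray
    Pia black
  Ben black
  Hana gray
    Cal gray
      Cal→Lia: Lia black — skip
    Cal black
    Dee gray
      Dee→Fay: Fay black — skip
      Max gray
        Max→Cal: Cal black — skip
        Gus gray
          Gus→Dee: Dee is gray → back edge
First back edge: Gus → Dee.

Gus→Dee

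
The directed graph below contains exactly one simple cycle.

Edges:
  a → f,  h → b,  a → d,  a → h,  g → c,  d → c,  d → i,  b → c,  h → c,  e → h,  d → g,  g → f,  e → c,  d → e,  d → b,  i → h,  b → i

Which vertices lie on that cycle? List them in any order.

DFS with gray/black marking from h:
h gray
  b gray
    c gray
    c black
    i gray
      i→h: h is gray → back edge
Back edge closes the cycle h → b → i → h; its vertices are {b, h, i}.

b, h, i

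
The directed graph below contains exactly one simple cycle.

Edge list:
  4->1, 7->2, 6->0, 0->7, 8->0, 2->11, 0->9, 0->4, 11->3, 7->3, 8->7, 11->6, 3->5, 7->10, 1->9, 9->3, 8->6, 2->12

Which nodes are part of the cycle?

DFS with gray/black marking from 6:
6 gray
  0 gray
    9 gray
      3 gray
        5 gray
        5 black
      3 black
    9 black
    7 gray
      7→3: 3 black — skip
      10 gray
      10 black
      2 gray
        11 gray
          11→6: 6 is gray → back edge
Back edge closes the cycle 6 → 0 → 7 → 2 → 11 → 6; its vertices are {0, 2, 6, 7, 11}.

0, 2, 6, 7, 11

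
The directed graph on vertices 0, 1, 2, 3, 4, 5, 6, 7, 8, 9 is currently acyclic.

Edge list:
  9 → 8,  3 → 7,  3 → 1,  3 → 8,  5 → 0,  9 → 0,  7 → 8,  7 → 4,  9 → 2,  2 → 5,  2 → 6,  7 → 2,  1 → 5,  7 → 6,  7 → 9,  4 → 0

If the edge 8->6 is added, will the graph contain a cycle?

Adding 8→6 creates a cycle iff 6 can already reach 8.
Explore from 6: no path reaches 8. The graph stays acyclic.

No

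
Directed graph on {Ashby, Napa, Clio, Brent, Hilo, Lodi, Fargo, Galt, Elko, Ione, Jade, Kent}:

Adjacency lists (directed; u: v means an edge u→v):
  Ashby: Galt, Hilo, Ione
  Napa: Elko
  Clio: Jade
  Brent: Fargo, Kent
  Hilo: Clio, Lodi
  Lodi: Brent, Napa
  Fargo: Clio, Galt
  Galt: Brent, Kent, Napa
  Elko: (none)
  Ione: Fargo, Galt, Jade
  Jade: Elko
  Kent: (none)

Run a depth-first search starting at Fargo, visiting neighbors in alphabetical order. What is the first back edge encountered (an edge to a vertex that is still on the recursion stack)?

DFS from Fargo (visiting neighbors in alphabetical order); mark gray on enter, black on exit:
Fargo gray
  Clio gray
    Jade gray
      Elko gray
      Elko black
    Jade black
  Clio black
  Galt gray
    Brent gray
      Brent→Fargo: Fargo is gray → back edge
First back edge: Brent → Fargo.

Brent->Fargo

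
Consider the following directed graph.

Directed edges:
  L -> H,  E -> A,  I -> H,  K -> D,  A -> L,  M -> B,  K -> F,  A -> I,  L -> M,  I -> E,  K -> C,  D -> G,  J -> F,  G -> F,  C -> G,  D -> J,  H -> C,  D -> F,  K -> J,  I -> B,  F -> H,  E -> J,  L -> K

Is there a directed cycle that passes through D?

D lies on a cycle iff there is a path from D back to itself.
Exploring from D, it never reaches itself; equivalently, its strongly connected component is a singleton.

No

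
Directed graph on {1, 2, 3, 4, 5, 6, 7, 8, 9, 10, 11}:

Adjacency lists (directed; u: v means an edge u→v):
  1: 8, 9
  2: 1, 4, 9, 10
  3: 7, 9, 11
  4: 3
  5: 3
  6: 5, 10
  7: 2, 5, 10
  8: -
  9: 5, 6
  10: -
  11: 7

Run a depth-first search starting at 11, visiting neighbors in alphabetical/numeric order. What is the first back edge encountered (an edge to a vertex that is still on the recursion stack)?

3→7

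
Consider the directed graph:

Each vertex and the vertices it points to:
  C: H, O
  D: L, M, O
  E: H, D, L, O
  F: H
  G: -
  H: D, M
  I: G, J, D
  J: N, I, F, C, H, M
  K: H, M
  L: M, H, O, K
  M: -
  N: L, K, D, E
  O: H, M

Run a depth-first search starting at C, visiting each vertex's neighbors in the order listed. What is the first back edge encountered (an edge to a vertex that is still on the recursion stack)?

DFS from C (visiting each vertex's neighbors in the order listed); mark gray on enter, black on exit:
C gray
  H gray
    D gray
      L gray
        M gray
        M black
        L→H: H is gray → back edge
First back edge: L → H.

L→H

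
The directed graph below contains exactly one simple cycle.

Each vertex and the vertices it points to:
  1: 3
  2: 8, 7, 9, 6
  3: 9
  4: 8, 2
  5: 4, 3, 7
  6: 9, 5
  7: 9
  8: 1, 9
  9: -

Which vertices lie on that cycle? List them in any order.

2, 4, 5, 6

DFS with gray/black marking from 2:
2 gray
  8 gray
    1 gray
      3 gray
        9 gray
        9 black
      3 black
    1 black
    8→9: 9 black — skip
  8 black
  7 gray
    7→9: 9 black — skip
  7 black
  2→9: 9 black — skip
  6 gray
    6→9: 9 black — skip
    5 gray
      4 gray
        4→8: 8 black — skip
        4→2: 2 is gray → back edge
Back edge closes the cycle 2 → 6 → 5 → 4 → 2; its vertices are {2, 4, 5, 6}.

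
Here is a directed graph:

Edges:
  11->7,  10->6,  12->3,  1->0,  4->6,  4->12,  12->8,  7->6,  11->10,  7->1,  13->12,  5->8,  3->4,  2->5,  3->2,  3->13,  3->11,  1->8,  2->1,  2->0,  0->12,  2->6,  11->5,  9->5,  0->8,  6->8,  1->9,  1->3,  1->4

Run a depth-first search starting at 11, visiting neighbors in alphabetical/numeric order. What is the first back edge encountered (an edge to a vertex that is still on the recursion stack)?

DFS from 11 (visiting neighbors in alphabetical/numeric order); mark gray on enter, black on exit:
11 gray
  5 gray
    8 gray
    8 black
  5 black
  7 gray
    1 gray
      0 gray
        0→8: 8 black — skip
        12 gray
          3 gray
            2 gray
              2→0: 0 is gray → back edge
First back edge: 2 → 0.

2→0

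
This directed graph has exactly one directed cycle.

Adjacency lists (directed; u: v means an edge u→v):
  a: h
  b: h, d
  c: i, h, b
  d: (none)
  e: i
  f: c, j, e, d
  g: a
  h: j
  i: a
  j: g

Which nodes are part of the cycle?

a, g, h, j

DFS with gray/black marking from j:
j gray
  g gray
    a gray
      h gray
        h→j: j is gray → back edge
Back edge closes the cycle j → g → a → h → j; its vertices are {a, g, h, j}.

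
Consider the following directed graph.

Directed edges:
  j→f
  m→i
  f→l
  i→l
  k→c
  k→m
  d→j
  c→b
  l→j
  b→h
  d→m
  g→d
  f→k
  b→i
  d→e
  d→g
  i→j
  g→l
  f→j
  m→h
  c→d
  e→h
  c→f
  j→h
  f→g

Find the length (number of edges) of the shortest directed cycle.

2

For each vertex v, BFS finds the shortest path from v back to v.
The shortest such closed walk is f → j → f, length 2.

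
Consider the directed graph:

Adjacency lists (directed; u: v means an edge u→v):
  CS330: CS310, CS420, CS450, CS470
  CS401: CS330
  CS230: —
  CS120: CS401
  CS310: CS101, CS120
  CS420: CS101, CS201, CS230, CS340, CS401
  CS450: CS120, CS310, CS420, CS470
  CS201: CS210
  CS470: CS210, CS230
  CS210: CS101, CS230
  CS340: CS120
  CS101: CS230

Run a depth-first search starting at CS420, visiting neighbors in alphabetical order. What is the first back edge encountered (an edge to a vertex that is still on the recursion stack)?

CS310->CS120

DFS from CS420 (visiting neighbors in alphabetical order); mark gray on enter, black on exit:
CS420 gray
  CS101 gray
    CS230 gray
    CS230 black
  CS101 black
  CS201 gray
    CS210 gray
      CS210→CS101: CS101 black — skip
      CS210→CS230: CS230 black — skip
    CS210 black
  CS201 black
  CS420→CS230: CS230 black — skip
  CS340 gray
    CS120 gray
      CS401 gray
        CS330 gray
          CS310 gray
            CS310→CS101: CS101 black — skip
            CS310→CS120: CS120 is gray → back edge
First back edge: CS310 → CS120.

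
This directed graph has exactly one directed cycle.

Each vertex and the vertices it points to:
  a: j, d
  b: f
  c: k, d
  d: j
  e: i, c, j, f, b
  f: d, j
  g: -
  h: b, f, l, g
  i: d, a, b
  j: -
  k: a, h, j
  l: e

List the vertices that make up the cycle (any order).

c, e, h, k, l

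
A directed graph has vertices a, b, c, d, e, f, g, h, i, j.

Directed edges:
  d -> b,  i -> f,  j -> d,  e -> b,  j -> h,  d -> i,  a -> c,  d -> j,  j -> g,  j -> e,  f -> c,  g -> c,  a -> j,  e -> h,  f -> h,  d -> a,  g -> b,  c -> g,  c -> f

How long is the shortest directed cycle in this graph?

2

For each vertex v, BFS finds the shortest path from v back to v.
The shortest such closed walk is d → j → d, length 2.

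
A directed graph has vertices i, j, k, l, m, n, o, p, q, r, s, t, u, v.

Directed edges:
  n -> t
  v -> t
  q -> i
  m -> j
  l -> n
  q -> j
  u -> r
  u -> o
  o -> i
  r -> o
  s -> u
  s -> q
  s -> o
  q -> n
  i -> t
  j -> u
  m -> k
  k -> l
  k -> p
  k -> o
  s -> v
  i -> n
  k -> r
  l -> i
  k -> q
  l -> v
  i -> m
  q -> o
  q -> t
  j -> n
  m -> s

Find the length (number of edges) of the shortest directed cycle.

For each vertex v, BFS finds the shortest path from v back to v.
The shortest such closed walk is m → s → q → i → m, length 4.

4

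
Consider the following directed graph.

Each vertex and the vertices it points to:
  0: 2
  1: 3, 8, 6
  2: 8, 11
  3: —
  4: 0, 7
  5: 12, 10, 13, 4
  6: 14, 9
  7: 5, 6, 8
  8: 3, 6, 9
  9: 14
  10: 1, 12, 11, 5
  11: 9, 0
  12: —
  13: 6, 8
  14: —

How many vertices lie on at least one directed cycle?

A vertex is on a directed cycle iff it belongs to a strongly connected component of size ≥ 2 (or has a self-loop).
The vertices on cycles are {0, 2, 4, 5, 7, 10, 11} — 7 in total.

7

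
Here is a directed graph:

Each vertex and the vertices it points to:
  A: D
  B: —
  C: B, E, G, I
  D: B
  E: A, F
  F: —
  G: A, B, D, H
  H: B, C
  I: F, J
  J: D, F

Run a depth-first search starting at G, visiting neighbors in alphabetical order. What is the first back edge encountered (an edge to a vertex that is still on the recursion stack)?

DFS from G (visiting neighbors in alphabetical order); mark gray on enter, black on exit:
G gray
  A gray
    D gray
      B gray
      B black
    D black
  A black
  G→B: B black — skip
  G→D: D black — skip
  H gray
    H→B: B black — skip
    C gray
      C→B: B black — skip
      E gray
        E→A: A black — skip
        F gray
        F black
      E black
      C→G: G is gray → back edge
First back edge: C → G.

C→G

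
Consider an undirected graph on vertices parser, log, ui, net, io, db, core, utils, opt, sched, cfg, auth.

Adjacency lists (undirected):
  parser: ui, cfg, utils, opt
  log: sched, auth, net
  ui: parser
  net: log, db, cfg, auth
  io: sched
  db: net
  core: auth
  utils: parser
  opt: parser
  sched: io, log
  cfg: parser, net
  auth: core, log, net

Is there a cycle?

DFS, tracking each vertex's parent; an edge to a visited non-parent vertex closes a cycle.
Start from utils:
visit utils (parent –)
  visit parser (parent utils)
    visit ui (parent parser)
      ui–parser: parent, skip
    visit cfg (parent parser)
      cfg–parser: parent, skip
      visit net (parent cfg)
        visit log (parent net)
          visit sched (parent log)
            visit io (parent sched)
              io–sched: parent, skip
            sched–log: parent, skip
          visit auth (parent log)
            visit core (parent auth)
              core–auth: parent, skip
            auth–log: parent, skip
            auth–net: net visited and ≠ parent → cycle
Cycle: net – log – auth – net.

Yes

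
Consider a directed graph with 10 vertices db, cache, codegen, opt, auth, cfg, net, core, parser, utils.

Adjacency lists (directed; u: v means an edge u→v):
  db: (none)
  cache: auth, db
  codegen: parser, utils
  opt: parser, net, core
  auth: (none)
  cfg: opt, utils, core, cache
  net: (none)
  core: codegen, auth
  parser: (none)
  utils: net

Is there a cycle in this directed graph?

No

DFS with white/gray/black marking, starting from cache:
cache gray
  auth gray
  auth black
  db gray
  db black
cache black
codegen gray
  parser gray
  parser black
  utils gray
    net gray
    net black
  utils black
codegen black
opt gray
  opt→parser: parser black — skip
  opt→net: net black — skip
  core gray
    core→codegen: codegen black — skip
    core→auth: auth black — skip
  core black
opt black
cfg gray
  cfg→opt: opt black — skip
  cfg→utils: utils black — skip
  cfg→core: core black — skip
  cfg→cache: cache black — skip
cfg black
Every edge goes to a white or black vertex — no back edge, so the graph is acyclic.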